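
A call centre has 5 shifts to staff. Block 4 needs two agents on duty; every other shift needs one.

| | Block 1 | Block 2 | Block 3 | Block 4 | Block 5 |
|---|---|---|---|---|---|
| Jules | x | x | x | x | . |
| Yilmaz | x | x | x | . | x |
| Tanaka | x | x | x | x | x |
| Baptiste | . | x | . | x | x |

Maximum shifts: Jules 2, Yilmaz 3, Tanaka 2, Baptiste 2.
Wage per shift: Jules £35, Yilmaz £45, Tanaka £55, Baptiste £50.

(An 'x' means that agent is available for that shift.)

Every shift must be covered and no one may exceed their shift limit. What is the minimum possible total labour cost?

Picking the cheapest available agent for each shift independently would cost £235, but that ignores the shift limits.
An optimal schedule: Block 1→Jules, Block 2→Yilmaz, Block 3→Yilmaz, Block 4→Jules+Baptiste, Block 5→Yilmaz.
Total: 35 + 45 + 45 + 35 + 50 + 45 = £255.

£255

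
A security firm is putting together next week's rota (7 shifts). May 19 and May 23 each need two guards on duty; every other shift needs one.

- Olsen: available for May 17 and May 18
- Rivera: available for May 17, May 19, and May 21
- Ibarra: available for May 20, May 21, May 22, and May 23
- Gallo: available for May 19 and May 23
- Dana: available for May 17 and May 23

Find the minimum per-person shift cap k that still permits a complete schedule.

With 5 guards and 9 worker-slots to fill, someone must work at least ⌈9/5⌉ = 2 shifts, so k ≥ 2.
k = 2 works: May 17→Olsen, May 18→Olsen, May 19→Rivera+Gallo, May 20→Ibarra, May 21→Rivera, May 22→Ibarra, May 23→Gallo+Dana.
Loads: Olsen 2, Rivera 2, Ibarra 2, Gallo 2, Dana 1 — all ≤ 2.

2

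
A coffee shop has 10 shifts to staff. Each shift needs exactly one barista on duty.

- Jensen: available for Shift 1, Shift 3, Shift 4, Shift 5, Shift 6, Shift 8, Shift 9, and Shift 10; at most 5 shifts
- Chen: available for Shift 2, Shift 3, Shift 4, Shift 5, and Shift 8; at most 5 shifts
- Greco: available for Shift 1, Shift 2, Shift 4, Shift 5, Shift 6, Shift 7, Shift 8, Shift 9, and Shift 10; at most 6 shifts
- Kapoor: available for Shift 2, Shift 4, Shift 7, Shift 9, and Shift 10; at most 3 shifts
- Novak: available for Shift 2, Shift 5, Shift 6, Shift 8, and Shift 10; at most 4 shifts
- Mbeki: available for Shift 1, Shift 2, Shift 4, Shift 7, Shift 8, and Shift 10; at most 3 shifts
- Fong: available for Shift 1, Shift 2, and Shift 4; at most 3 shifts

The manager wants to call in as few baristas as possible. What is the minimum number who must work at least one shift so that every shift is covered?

10 slots to fill and no one can take more than 6, so at least ⌈10/6⌉ = 2 baristas are needed.
Jensen and Greco alone can cover everything: Shift 1→Jensen, Shift 2→Greco, Shift 3→Jensen, Shift 4→Jensen, Shift 5→Jensen, Shift 6→Jensen, Shift 7→Greco, Shift 8→Greco, Shift 9→Greco, Shift 10→Greco.

2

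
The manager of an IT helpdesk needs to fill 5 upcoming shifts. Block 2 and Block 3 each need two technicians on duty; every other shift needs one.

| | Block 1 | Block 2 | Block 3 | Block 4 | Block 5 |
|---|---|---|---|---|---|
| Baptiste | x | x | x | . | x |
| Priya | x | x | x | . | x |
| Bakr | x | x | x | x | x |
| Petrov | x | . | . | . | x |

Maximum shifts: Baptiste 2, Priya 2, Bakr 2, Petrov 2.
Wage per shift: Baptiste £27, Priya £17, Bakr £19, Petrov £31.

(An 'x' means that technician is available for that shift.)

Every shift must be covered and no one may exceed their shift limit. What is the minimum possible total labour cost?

£157

Block 4 can only be covered by Bakr, so that assignment is forced.
Picking the cheapest available technician for each shift independently would cost £125, but that ignores the shift limits.
An optimal schedule: Block 1→Bakr, Block 2→Baptiste+Priya, Block 3→Baptiste+Priya, Block 4→Bakr, Block 5→Petrov.
Total: 19 + 27 + 17 + 27 + 17 + 19 + 31 = £157.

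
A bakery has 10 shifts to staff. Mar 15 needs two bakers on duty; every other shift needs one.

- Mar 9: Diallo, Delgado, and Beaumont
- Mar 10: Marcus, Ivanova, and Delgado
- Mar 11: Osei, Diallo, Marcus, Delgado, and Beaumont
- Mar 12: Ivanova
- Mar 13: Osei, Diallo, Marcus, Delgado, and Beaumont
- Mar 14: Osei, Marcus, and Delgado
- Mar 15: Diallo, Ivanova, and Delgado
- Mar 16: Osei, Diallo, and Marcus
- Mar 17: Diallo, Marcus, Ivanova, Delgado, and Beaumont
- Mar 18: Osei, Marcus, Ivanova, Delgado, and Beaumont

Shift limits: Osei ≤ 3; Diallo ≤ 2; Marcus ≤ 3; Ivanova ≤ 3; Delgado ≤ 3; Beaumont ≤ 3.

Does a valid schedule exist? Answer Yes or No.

Yes

Mar 12 can only be covered by Ivanova, so that assignment is forced.
One valid schedule: Mar 9→Diallo, Mar 10→Marcus, Mar 11→Osei, Mar 12→Ivanova, Mar 13→Marcus, Mar 14→Osei, Mar 15→Diallo+Ivanova, Mar 16→Osei, Mar 17→Marcus, Mar 18→Ivanova.
Loads: Osei 3/3, Diallo 2/2, Marcus 3/3, Ivanova 3/3, Delgado 0/3, Beaumont 0/3 — all within limits.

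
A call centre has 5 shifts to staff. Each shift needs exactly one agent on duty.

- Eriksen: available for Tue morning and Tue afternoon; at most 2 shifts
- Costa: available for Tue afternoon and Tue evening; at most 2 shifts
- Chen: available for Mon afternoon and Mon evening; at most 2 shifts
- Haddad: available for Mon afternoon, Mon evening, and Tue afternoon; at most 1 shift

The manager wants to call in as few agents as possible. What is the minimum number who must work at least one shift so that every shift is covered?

5 slots to fill and no one can take more than 2, so at least ⌈5/2⌉ = 3 agents are needed.
Eriksen, Costa, and Chen alone can cover everything: Mon afternoon→Chen, Mon evening→Chen, Tue morning→Eriksen, Tue afternoon→Eriksen, Tue evening→Costa.

3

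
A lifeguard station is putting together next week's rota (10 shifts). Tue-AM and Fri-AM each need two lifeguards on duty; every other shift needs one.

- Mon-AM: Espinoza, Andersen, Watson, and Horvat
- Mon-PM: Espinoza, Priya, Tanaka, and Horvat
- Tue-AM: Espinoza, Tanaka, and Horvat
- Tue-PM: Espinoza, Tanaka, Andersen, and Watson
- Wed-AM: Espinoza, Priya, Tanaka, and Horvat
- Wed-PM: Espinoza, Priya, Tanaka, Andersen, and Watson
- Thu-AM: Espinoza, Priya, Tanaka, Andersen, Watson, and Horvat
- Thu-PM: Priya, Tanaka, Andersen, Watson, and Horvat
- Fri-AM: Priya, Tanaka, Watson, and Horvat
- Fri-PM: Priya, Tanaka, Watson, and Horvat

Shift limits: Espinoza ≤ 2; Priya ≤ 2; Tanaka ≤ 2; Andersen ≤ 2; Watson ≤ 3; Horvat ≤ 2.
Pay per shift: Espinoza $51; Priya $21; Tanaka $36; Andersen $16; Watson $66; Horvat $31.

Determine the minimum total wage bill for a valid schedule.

$442

Picking the cheapest available lifeguard for each shift independently would cost $262, but that ignores the shift limits.
An optimal schedule: Mon-AM→Andersen, Mon-PM→Priya, Tue-AM→Horvat+Tanaka, Tue-PM→Andersen, Wed-AM→Priya, Wed-PM→Espinoza, Thu-AM→Espinoza, Thu-PM→Watson, Fri-AM→Tanaka+Watson, Fri-PM→Horvat.
Total: 16 + 21 + 31 + 36 + 16 + 21 + 51 + 51 + 66 + 36 + 66 + 31 = $442.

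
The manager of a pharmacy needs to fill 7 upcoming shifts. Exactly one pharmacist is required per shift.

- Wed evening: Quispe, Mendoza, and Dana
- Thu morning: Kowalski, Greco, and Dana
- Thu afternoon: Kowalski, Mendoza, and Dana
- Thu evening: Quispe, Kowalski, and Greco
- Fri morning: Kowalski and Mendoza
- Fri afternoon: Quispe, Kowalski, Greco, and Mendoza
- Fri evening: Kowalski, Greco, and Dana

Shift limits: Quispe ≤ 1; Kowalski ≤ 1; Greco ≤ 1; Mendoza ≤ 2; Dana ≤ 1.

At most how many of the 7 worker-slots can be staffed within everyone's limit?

Total capacity across all pharmacists is 1+1+1+2+1 = 6, and 7 slots are needed, so at most 6 can be filled.
An assignment achieving 6: Wed evening→Quispe, Thu morning→Greco, Thu afternoon→Mendoza, Fri morning→Kowalski, Fri afternoon→Mendoza, Fri evening→Dana.
Loads: Quispe 1/1, Kowalski 1/1, Greco 1/1, Mendoza 2/2, Dana 1/1.

6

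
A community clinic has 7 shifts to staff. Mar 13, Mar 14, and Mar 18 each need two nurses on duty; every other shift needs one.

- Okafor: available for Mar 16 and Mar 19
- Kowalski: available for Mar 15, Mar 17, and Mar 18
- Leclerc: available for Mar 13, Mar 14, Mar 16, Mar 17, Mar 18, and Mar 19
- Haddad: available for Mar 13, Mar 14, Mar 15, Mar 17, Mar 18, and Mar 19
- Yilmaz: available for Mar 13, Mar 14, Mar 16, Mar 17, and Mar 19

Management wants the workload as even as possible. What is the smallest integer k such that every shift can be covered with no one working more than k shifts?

2

With 5 nurses and 10 worker-slots to fill, someone must work at least ⌈10/5⌉ = 2 shifts, so k ≥ 2.
k = 2 works: Mar 13→Leclerc+Haddad, Mar 14→Leclerc+Yilmaz, Mar 15→Kowalski, Mar 16→Okafor, Mar 17→Yilmaz, Mar 18→Kowalski+Haddad, Mar 19→Okafor.
Loads: Okafor 2, Kowalski 2, Leclerc 2, Haddad 2, Yilmaz 2 — all ≤ 2.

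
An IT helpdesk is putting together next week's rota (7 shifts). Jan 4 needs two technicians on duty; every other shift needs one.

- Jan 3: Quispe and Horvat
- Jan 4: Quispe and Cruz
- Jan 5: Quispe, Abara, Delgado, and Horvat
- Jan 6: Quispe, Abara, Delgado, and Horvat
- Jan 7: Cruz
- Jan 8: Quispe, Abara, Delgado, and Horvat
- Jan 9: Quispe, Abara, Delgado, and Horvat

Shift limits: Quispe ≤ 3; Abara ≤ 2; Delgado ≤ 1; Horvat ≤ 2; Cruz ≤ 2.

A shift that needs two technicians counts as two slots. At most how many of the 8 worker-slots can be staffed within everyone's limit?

8

Total capacity across all technicians is 3+2+1+2+2 = 10, and 8 slots are needed, so at most 8 can be filled.
An assignment achieving 8: Jan 3→Quispe, Jan 4→Quispe+Cruz, Jan 5→Quispe, Jan 6→Abara, Jan 7→Cruz, Jan 8→Abara, Jan 9→Delgado.
Loads: Quispe 3/3, Abara 2/2, Delgado 1/1, Horvat 0/2, Cruz 2/2.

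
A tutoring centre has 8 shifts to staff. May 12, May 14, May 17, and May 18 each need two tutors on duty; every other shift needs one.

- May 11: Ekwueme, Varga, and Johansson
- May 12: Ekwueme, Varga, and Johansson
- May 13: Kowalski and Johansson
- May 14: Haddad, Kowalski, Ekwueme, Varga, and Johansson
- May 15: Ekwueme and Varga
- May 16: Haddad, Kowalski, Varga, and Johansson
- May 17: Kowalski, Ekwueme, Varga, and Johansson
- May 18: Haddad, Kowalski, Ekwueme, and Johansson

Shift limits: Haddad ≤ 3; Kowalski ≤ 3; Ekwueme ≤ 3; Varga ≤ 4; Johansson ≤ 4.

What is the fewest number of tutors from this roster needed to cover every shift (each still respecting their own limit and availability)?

4

12 slots to fill and no one can take more than 4, so at least ⌈12/4⌉ = 3 tutors are needed.
Any 3 tutors together have capacity at most 4+4+3 = 11 < 12 slots, so 3 can never suffice.
Haddad, Kowalski, Ekwueme, and Varga alone can cover everything: May 11→Ekwueme, May 12→Ekwueme+Varga, May 13→Kowalski, May 14→Haddad+Varga, May 15→Ekwueme, May 16→Haddad, May 17→Kowalski+Varga, May 18→Haddad+Kowalski.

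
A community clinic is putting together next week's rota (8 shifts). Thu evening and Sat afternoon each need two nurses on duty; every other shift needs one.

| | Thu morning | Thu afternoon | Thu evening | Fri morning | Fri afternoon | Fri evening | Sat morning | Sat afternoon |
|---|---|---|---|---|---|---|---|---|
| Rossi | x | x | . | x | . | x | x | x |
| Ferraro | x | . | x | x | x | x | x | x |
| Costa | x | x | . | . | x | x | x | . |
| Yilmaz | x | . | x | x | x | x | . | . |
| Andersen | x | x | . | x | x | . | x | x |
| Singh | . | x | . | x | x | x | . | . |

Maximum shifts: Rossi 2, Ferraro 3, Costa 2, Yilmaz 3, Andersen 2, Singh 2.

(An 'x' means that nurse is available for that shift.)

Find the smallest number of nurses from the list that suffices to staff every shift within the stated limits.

4

10 slots to fill and no one can take more than 3, so at least ⌈10/3⌉ = 4 nurses are needed.
Rossi, Ferraro, Costa, and Yilmaz alone can cover everything: Thu morning→Yilmaz, Thu afternoon→Rossi, Thu evening→Ferraro+Yilmaz, Fri morning→Ferraro, Fri afternoon→Costa, Fri evening→Yilmaz, Sat morning→Costa, Sat afternoon→Rossi+Ferraro.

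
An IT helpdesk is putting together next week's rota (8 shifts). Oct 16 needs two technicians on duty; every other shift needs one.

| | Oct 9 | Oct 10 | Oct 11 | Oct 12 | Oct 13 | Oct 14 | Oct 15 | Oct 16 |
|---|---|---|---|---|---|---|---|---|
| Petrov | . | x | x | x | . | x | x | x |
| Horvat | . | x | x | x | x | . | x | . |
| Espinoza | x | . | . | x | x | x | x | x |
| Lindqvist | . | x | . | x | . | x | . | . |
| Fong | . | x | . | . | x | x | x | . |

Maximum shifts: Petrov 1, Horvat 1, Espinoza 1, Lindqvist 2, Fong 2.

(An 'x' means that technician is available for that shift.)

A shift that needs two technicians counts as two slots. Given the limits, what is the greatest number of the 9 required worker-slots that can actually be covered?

Total capacity across all technicians is 1+1+1+2+2 = 7, and 9 slots are needed, so at most 7 can be filled.
An assignment achieving 7: Oct 9→Espinoza, Oct 10→Lindqvist, Oct 11→Petrov, Oct 12→Lindqvist, Oct 13→Horvat, Oct 14→Fong, Oct 15→Fong.
Loads: Petrov 1/1, Horvat 1/1, Espinoza 1/1, Lindqvist 2/2, Fong 2/2.

7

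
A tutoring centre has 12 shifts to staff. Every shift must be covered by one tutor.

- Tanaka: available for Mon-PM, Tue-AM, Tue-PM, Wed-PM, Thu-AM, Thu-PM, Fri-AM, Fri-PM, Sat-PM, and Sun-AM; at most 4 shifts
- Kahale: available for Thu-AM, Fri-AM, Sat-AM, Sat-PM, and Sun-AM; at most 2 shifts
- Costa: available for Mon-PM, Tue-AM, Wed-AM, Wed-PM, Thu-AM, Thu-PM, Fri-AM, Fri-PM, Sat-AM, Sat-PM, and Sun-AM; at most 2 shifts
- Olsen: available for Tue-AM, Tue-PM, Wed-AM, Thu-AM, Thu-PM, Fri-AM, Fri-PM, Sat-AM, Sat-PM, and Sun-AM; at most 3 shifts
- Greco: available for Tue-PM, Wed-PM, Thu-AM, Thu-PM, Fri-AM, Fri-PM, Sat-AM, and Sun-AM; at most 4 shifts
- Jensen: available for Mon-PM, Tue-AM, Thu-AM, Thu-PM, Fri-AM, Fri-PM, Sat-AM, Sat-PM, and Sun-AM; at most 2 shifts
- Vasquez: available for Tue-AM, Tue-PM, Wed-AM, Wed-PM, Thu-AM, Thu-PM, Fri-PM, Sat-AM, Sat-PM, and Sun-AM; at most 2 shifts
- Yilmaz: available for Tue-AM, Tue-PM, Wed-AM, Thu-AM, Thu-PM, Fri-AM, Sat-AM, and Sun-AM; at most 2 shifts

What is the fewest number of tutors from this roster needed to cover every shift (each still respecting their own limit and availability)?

4

12 slots to fill and no one can take more than 4, so at least ⌈12/4⌉ = 3 tutors are needed.
Any 3 tutors together have capacity at most 4+4+3 = 11 < 12 slots, so 3 can never suffice.
Tanaka, Kahale, Costa, and Greco alone can cover everything: Mon-PM→Tanaka, Tue-AM→Tanaka, Tue-PM→Tanaka, Wed-AM→Costa, Wed-PM→Tanaka, Thu-AM→Greco, Thu-PM→Costa, Fri-AM→Greco, Fri-PM→Greco, Sat-AM→Kahale, Sat-PM→Kahale, Sun-AM→Greco.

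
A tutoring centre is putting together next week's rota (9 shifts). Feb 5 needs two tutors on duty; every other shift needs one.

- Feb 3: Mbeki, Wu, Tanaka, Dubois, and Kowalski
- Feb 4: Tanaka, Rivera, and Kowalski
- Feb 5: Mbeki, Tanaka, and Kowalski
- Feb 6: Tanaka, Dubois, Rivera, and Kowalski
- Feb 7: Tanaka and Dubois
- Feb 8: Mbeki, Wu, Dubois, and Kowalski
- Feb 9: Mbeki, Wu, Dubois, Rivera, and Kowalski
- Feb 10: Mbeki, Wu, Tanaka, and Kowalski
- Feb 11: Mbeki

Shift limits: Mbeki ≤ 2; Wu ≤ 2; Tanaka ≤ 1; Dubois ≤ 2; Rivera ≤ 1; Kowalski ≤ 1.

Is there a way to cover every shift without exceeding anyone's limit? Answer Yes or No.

Total capacity is 2+2+1+2+1+1 = 9 but 10 worker-slots are needed — infeasible.

No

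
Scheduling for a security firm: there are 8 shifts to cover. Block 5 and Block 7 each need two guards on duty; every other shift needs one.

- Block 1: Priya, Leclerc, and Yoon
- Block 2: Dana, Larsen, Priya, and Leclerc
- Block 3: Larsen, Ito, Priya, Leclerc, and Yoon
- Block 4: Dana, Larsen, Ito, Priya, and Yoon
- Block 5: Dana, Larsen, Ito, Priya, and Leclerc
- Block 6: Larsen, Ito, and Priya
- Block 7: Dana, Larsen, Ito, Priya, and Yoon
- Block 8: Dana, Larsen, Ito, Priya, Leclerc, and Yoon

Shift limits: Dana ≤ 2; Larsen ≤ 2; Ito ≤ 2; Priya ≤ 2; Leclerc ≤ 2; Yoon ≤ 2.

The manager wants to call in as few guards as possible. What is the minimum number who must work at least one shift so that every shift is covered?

10 slots to fill and no one can take more than 2, so at least ⌈10/2⌉ = 5 guards are needed.
Dana, Larsen, Ito, Priya, and Leclerc alone can cover everything: Block 1→Priya, Block 2→Dana, Block 3→Larsen, Block 4→Dana, Block 5→Ito+Leclerc, Block 6→Larsen, Block 7→Ito+Priya, Block 8→Leclerc.

5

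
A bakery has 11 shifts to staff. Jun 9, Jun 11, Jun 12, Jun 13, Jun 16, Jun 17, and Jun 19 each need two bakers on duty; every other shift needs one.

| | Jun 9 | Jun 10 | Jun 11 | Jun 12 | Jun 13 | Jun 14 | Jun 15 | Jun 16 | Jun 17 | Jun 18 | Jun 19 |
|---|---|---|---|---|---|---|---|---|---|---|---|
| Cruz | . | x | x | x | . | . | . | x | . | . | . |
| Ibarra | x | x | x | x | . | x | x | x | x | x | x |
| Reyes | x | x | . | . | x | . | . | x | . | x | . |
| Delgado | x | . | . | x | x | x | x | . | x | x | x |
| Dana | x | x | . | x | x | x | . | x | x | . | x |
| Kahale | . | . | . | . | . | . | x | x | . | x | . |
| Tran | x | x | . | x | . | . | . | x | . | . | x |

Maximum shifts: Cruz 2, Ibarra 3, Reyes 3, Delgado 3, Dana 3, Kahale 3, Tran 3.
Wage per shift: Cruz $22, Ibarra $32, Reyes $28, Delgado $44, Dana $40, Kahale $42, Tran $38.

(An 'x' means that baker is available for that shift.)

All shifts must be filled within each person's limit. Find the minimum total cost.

Jun 11 can only be covered by Cruz and Ibarra, so that assignment is forced.
Picking the cheapest available baker for each shift independently would cost $542, but that ignores the shift limits.
An optimal schedule: Jun 9→Reyes+Tran, Jun 10→Cruz, Jun 11→Cruz+Ibarra, Jun 12→Tran+Delgado, Jun 13→Reyes+Dana, Jun 14→Ibarra, Jun 15→Kahale, Jun 16→Reyes+Kahale, Jun 17→Ibarra+Dana, Jun 18→Kahale, Jun 19→Tran+Dana.
Total: 28 + 38 + 22 + 22 + 32 + 38 + 44 + 28 + 40 + 32 + 42 + 28 + 42 + 32 + 40 + 42 + 38 + 40 = $628.

$628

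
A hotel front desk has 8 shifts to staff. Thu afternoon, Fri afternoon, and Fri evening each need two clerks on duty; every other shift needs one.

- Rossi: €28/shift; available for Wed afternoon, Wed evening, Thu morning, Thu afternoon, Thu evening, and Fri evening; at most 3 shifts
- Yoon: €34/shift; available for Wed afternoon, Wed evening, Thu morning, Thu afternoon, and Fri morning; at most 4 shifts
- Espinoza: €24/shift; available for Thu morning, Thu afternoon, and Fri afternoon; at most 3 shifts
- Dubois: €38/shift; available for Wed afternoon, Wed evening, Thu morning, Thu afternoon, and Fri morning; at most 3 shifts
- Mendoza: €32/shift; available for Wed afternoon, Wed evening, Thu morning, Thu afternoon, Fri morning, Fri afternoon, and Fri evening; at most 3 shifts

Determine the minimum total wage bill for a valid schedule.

€320

Thu evening can only be covered by Rossi, so that assignment is forced.
Fri afternoon can only be covered by Espinoza and Mendoza, so that assignment is forced.
Fri evening can only be covered by Rossi and Mendoza, so that assignment is forced.
Picking the cheapest available clerk for each shift independently would cost €308, but that ignores the shift limits.
An optimal schedule: Wed afternoon→Rossi, Wed evening→Yoon, Thu morning→Espinoza, Thu afternoon→Espinoza+Yoon, Thu evening→Rossi, Fri morning→Mendoza, Fri afternoon→Espinoza+Mendoza, Fri evening→Rossi+Mendoza.
Total: 28 + 34 + 24 + 24 + 34 + 28 + 32 + 24 + 32 + 28 + 32 = €320.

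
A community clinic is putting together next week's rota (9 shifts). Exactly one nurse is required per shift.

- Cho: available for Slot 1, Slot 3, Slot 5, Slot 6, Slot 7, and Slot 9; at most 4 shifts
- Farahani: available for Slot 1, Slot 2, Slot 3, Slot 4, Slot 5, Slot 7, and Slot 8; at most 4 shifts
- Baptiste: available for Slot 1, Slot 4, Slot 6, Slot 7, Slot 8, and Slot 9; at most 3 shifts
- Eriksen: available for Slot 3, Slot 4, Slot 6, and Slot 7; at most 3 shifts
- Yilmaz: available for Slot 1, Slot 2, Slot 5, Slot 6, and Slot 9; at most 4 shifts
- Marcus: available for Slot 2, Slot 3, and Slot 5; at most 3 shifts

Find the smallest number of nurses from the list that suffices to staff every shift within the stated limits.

3

9 slots to fill and no one can take more than 4, so at least ⌈9/4⌉ = 3 nurses are needed.
Cho, Farahani, and Baptiste alone can cover everything: Slot 1→Farahani, Slot 2→Farahani, Slot 3→Cho, Slot 4→Farahani, Slot 5→Cho, Slot 6→Cho, Slot 7→Baptiste, Slot 8→Farahani, Slot 9→Cho.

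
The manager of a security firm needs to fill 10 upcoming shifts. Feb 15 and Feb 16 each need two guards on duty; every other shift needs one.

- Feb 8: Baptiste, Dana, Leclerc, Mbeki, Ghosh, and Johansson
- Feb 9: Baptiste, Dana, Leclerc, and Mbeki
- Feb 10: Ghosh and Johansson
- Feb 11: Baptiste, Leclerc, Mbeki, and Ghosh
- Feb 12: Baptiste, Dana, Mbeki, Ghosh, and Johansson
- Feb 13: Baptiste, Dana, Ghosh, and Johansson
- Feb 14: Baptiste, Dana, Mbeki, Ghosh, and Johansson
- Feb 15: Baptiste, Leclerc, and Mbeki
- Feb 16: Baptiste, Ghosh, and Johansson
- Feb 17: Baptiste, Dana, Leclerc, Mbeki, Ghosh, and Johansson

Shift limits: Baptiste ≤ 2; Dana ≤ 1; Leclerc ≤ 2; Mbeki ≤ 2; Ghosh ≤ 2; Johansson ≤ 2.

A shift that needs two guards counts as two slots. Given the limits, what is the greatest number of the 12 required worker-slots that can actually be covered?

11

Total capacity across all guards is 2+1+2+2+2+2 = 11, and 12 slots are needed, so at most 11 can be filled.
An assignment achieving 11: Feb 8→Johansson, Feb 9→Dana, Feb 10→Ghosh, Feb 11→Leclerc, Feb 12→Mbeki, Feb 13→Johansson, Feb 14→Mbeki, Feb 15→Baptiste+Leclerc, Feb 16→Baptiste+Ghosh.
Loads: Baptiste 2/2, Dana 1/1, Leclerc 2/2, Mbeki 2/2, Ghosh 2/2, Johansson 2/2.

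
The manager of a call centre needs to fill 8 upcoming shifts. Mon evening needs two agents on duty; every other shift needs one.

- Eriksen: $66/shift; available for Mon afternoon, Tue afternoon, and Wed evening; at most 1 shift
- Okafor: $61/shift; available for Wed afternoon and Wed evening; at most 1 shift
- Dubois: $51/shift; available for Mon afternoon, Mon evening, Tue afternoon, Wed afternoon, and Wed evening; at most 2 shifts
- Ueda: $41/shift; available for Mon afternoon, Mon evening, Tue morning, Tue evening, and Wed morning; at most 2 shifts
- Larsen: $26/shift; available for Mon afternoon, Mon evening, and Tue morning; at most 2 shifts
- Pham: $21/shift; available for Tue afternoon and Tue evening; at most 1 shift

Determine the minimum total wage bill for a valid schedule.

Wed morning can only be covered by Ueda, so that assignment is forced.
Picking the cheapest available agent for each shift independently would cost $304, but that ignores the shift limits.
An optimal schedule: Mon afternoon→Larsen, Mon evening→Dubois+Larsen, Tue morning→Ueda, Tue afternoon→Eriksen, Tue evening→Pham, Wed morning→Ueda, Wed afternoon→Okafor, Wed evening→Dubois.
Total: 26 + 51 + 26 + 41 + 66 + 21 + 41 + 61 + 51 = $384.

$384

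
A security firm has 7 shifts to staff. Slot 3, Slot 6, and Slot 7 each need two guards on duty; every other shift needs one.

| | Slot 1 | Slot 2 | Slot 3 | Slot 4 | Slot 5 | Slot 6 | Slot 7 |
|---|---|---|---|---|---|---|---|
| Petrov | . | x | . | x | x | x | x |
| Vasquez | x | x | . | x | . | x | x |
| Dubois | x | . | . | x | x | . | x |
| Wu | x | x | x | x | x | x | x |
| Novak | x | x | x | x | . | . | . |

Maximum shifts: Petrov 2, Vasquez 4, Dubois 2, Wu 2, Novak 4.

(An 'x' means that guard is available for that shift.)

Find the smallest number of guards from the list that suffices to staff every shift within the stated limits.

10 slots to fill and no one can take more than 4, so at least ⌈10/4⌉ = 3 guards are needed.
Shifts {Slot 3, Slot 5, Slot 6, Slot 7} need 7 slots, but among the guards available for them (Petrov, Vasquez, Dubois, Wu, and Novak) any 3 together supply at most 6. So 3 guards are not enough.
Petrov, Vasquez, Wu, and Novak alone can cover everything: Slot 1→Vasquez, Slot 2→Vasquez, Slot 3→Wu+Novak, Slot 4→Novak, Slot 5→Petrov, Slot 6→Petrov+Vasquez, Slot 7→Vasquez+Wu.

4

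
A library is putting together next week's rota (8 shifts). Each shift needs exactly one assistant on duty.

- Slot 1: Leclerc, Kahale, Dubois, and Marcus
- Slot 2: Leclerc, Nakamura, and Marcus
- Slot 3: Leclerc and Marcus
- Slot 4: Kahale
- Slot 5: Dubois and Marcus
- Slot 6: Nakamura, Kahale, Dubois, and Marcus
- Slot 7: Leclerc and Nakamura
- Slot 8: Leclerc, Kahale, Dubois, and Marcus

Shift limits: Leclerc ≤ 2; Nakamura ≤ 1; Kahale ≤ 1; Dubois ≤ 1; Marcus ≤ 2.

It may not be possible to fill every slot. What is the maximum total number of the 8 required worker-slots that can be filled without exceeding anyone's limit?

7

Total capacity across all assistants is 2+1+1+1+2 = 7, and 8 slots are needed, so at most 7 can be filled.
An assignment achieving 7: Slot 1→Marcus, Slot 2→Nakamura, Slot 3→Leclerc, Slot 4→Kahale, Slot 5→Dubois, Slot 6→Marcus, Slot 7→Leclerc.
Loads: Leclerc 2/2, Nakamura 1/1, Kahale 1/1, Dubois 1/1, Marcus 2/2.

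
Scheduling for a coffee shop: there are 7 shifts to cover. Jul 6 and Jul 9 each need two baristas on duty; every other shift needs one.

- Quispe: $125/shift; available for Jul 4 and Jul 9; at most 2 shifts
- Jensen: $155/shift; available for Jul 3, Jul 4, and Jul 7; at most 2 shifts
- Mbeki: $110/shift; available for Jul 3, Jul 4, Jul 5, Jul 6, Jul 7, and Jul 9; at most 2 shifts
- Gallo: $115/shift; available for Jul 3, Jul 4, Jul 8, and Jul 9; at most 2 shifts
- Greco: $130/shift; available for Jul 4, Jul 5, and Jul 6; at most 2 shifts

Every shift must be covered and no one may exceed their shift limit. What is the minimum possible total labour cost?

Jul 6 can only be covered by Mbeki and Greco, so that assignment is forced.
Jul 8 can only be covered by Gallo, so that assignment is forced.
Picking the cheapest available barista for each shift independently would cost $1020, but that ignores the shift limits.
An optimal schedule: Jul 3→Jensen, Jul 4→Quispe, Jul 5→Greco, Jul 6→Mbeki+Greco, Jul 7→Mbeki, Jul 8→Gallo, Jul 9→Gallo+Quispe.
Total: 155 + 125 + 130 + 110 + 130 + 110 + 115 + 115 + 125 = $1115.

$1115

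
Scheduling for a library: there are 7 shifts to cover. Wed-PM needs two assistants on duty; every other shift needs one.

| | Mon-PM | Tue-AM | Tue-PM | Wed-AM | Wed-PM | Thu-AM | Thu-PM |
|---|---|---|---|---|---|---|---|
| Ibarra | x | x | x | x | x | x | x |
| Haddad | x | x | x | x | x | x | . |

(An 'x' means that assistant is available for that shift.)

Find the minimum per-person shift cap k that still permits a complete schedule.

With 2 assistants and 8 worker-slots to fill, someone must work at least ⌈8/2⌉ = 4 shifts, so k ≥ 4.
k = 4 works: Mon-PM→Ibarra, Tue-AM→Ibarra, Tue-PM→Haddad, Wed-AM→Haddad, Wed-PM→Ibarra+Haddad, Thu-AM→Haddad, Thu-PM→Ibarra.
Loads: Ibarra 4, Haddad 4 — all ≤ 4.

4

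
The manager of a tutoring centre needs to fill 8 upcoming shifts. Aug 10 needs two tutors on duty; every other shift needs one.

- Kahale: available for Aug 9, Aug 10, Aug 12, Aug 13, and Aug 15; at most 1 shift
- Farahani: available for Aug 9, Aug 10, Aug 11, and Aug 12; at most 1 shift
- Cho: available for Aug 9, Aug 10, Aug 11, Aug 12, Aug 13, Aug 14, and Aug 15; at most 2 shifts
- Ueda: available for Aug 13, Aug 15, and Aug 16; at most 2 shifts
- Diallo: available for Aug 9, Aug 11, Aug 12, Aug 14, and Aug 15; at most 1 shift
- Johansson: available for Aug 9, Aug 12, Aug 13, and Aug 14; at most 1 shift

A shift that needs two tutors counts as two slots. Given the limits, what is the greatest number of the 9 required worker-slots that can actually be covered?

8

Total capacity across all tutors is 1+1+2+2+1+1 = 8, and 9 slots are needed, so at most 8 can be filled.
An assignment achieving 8: Aug 9→Johansson, Aug 10→Kahale+Farahani, Aug 11→Cho, Aug 13→Ueda, Aug 14→Cho, Aug 15→Diallo, Aug 16→Ueda.
Loads: Kahale 1/1, Farahani 1/1, Cho 2/2, Ueda 2/2, Diallo 1/1, Johansson 1/1.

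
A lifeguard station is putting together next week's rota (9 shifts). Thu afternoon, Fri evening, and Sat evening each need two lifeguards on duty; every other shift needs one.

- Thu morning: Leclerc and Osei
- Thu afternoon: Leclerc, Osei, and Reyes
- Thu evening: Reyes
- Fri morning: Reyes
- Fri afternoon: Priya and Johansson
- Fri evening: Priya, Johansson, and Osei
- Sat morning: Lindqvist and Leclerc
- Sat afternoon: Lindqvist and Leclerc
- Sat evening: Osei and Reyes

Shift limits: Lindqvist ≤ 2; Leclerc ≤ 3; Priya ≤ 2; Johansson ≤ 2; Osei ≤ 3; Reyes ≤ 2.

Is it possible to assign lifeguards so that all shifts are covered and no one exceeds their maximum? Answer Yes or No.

Total capacity is 14 and 12 slots are needed, so capacity alone doesn't rule it out.
Shifts {Thu evening, Fri morning, Sat evening} need 4 worker-slots in total, but the lifeguards available for any of those shifts (Osei and Reyes) can supply at most 3 among them. So no valid schedule exists.

No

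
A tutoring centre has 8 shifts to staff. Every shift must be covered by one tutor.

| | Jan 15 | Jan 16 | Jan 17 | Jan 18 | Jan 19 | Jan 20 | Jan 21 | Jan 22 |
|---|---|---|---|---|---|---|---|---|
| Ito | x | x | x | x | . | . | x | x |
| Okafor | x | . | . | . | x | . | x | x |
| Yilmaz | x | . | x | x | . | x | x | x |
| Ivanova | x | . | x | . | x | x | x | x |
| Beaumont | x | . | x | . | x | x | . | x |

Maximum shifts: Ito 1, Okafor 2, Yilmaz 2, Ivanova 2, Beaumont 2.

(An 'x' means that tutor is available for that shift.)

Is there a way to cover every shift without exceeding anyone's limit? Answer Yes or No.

Yes

Jan 16 can only be covered by Ito, so that assignment is forced.
One valid schedule: Jan 15→Ivanova, Jan 16→Ito, Jan 17→Ivanova, Jan 18→Yilmaz, Jan 19→Okafor, Jan 20→Yilmaz, Jan 21→Okafor, Jan 22→Beaumont.
Loads: Ito 1/1, Okafor 2/2, Yilmaz 2/2, Ivanova 2/2, Beaumont 1/2 — all within limits.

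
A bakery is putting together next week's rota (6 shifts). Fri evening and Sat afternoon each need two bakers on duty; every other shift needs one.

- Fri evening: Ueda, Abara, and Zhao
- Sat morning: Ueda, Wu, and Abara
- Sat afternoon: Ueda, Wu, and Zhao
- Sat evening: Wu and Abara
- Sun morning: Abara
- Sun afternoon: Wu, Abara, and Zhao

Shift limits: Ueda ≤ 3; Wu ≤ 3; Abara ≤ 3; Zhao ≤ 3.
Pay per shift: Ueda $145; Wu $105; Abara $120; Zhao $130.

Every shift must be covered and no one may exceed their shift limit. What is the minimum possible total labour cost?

$935

Sun morning can only be covered by Abara, so that assignment is forced.
Picking the cheapest available baker for each shift independently would cost $920, but that ignores the shift limits.
An optimal schedule: Fri evening→Abara+Zhao, Sat morning→Wu, Sat afternoon→Wu+Zhao, Sat evening→Wu, Sun morning→Abara, Sun afternoon→Abara.
Total: 120 + 130 + 105 + 105 + 130 + 105 + 120 + 120 = $935.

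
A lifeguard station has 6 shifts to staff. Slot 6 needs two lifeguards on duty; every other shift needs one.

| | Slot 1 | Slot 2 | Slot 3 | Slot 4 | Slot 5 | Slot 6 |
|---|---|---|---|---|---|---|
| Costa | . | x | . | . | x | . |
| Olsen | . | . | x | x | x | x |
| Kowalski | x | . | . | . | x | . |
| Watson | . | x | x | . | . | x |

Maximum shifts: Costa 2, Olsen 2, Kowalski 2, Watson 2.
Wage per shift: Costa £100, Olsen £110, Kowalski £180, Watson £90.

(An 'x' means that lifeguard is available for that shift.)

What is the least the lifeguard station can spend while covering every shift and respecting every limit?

Slot 1 can only be covered by Kowalski, so that assignment is forced.
Slot 4 can only be covered by Olsen, so that assignment is forced.
Slot 6 can only be covered by Olsen and Watson, so that assignment is forced.
Picking the cheapest available lifeguard for each shift independently would cost £770, but that ignores the shift limits.
An optimal schedule: Slot 1→Kowalski, Slot 2→Costa, Slot 3→Watson, Slot 4→Olsen, Slot 5→Costa, Slot 6→Olsen+Watson.
Total: 180 + 100 + 90 + 110 + 100 + 110 + 90 = £780.

£780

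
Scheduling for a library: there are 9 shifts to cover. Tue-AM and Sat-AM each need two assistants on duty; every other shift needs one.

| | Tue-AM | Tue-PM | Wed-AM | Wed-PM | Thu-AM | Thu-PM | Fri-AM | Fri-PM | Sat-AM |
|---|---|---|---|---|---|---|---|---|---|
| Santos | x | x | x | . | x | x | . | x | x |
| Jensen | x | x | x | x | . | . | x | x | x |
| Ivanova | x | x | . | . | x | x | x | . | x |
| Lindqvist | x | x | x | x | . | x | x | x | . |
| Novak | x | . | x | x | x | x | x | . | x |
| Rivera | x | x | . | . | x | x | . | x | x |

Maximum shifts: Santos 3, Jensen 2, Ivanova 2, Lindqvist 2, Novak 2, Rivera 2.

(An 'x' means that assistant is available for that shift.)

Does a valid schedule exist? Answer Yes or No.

Yes

One valid schedule: Tue-AM→Lindqvist+Novak, Tue-PM→Ivanova, Wed-AM→Santos, Wed-PM→Jensen, Thu-AM→Santos, Thu-PM→Ivanova, Fri-AM→Jensen, Fri-PM→Santos, Sat-AM→Novak+Rivera.
Loads: Santos 3/3, Jensen 2/2, Ivanova 2/2, Lindqvist 1/2, Novak 2/2, Rivera 1/2 — all within limits.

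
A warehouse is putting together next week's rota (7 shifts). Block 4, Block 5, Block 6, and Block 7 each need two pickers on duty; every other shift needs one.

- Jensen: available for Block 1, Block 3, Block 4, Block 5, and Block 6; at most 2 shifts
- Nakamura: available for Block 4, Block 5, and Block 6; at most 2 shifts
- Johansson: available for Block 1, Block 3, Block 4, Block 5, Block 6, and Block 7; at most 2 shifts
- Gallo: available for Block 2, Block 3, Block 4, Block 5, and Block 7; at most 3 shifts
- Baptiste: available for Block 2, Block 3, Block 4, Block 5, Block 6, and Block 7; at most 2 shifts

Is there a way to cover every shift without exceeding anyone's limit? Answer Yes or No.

Yes

One valid schedule: Block 1→Jensen, Block 2→Gallo, Block 3→Jensen, Block 4→Nakamura+Baptiste, Block 5→Gallo+Baptiste, Block 6→Nakamura+Johansson, Block 7→Johansson+Gallo.
Loads: Jensen 2/2, Nakamura 2/2, Johansson 2/2, Gallo 3/3, Baptiste 2/2 — all within limits.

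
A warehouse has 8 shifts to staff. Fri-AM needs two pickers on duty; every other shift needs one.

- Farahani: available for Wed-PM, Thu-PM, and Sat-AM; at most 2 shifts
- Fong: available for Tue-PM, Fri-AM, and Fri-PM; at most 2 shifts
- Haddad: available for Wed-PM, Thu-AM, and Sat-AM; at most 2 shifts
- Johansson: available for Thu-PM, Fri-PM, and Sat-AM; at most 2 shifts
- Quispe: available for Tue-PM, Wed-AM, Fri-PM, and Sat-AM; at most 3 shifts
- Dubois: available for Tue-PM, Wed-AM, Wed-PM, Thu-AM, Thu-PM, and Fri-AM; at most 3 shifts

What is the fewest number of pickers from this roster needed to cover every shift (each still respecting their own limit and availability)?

9 slots to fill and no one can take more than 3, so at least ⌈9/3⌉ = 3 pickers are needed.
Any 3 pickers together have capacity at most 3+3+2 = 8 < 9 slots, so 3 can never suffice.
Farahani, Fong, Haddad, and Dubois alone can cover everything: Tue-PM→Dubois, Wed-AM→Dubois, Wed-PM→Haddad, Thu-AM→Haddad, Thu-PM→Farahani, Fri-AM→Fong+Dubois, Fri-PM→Fong, Sat-AM→Farahani.

4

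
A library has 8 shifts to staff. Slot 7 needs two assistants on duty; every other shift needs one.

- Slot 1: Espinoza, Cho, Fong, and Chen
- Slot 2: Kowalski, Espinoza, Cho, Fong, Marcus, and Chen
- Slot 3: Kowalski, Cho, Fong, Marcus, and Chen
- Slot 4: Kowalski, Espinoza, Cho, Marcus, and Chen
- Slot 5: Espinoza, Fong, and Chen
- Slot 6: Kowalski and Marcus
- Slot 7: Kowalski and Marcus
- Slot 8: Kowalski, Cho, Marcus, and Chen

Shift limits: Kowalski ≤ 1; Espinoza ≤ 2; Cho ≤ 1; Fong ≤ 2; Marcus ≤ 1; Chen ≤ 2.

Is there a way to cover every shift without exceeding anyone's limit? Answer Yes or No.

No

Total capacity is 9 and 9 slots are needed, so capacity alone doesn't rule it out.
Shifts {Slot 6, Slot 7} need 3 worker-slots in total, but the assistants available for any of those shifts (Kowalski and Marcus) can supply at most 2 among them. So no valid schedule exists.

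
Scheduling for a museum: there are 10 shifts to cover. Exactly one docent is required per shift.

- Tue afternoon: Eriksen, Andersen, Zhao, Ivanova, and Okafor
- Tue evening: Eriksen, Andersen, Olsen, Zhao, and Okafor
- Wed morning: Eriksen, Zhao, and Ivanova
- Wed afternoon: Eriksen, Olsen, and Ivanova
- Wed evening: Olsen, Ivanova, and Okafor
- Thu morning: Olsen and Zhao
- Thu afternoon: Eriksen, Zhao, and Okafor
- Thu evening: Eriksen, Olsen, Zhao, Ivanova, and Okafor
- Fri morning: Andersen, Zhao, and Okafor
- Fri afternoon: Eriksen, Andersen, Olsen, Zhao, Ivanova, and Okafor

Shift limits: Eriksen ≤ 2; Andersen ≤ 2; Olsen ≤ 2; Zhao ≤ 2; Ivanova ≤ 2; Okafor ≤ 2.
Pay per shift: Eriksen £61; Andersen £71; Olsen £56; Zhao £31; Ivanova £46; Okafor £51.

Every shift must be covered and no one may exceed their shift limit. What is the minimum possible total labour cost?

£490

Picking the cheapest available docent for each shift independently would cost £340, but that ignores the shift limits.
An optimal schedule: Tue afternoon→Eriksen, Tue evening→Olsen, Wed morning→Zhao, Wed afternoon→Ivanova, Wed evening→Ivanova, Thu morning→Zhao, Thu afternoon→Okafor, Thu evening→Olsen, Fri morning→Okafor, Fri afternoon→Eriksen.
Total: 61 + 56 + 31 + 46 + 46 + 31 + 51 + 56 + 51 + 61 = £490.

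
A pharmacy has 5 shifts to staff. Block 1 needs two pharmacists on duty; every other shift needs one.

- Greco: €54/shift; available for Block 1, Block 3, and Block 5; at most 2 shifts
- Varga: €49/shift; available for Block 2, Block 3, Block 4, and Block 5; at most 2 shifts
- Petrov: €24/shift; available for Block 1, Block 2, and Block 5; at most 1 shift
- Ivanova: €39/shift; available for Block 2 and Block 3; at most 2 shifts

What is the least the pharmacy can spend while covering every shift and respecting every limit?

Block 1 can only be covered by Greco and Petrov, so that assignment is forced.
Block 4 can only be covered by Varga, so that assignment is forced.
Picking the cheapest available pharmacist for each shift independently would cost €214, but that ignores the shift limits.
An optimal schedule: Block 1→Petrov+Greco, Block 2→Ivanova, Block 3→Ivanova, Block 4→Varga, Block 5→Varga.
Total: 24 + 54 + 39 + 39 + 49 + 49 = €254.

€254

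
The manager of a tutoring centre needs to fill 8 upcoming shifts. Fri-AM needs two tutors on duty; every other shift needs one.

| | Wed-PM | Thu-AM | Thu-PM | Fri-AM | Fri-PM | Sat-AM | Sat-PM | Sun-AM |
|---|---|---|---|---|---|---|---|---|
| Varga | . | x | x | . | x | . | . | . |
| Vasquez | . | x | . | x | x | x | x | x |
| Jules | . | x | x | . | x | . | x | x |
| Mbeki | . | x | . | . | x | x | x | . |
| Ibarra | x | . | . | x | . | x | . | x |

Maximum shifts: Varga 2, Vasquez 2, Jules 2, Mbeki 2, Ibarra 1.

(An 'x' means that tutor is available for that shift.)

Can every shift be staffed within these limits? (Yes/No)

Total capacity is 9 and 9 slots are needed, so capacity alone doesn't rule it out.
Shifts {Wed-PM, Fri-AM} need 3 worker-slots in total, but the tutors available for any of those shifts (Vasquez and Ibarra) can supply at most 2 among them. So no valid schedule exists.

No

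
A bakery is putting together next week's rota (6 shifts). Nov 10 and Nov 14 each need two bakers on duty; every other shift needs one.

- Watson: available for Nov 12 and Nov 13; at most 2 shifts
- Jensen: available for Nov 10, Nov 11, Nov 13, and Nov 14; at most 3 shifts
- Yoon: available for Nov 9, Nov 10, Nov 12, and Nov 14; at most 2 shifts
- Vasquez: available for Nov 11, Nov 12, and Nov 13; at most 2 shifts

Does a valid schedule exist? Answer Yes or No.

No

Total capacity is 9 and 8 slots are needed, so capacity alone doesn't rule it out.
Shifts {Nov 9, Nov 10, Nov 14} need 5 worker-slots in total, but the bakers available for any of those shifts (Jensen and Yoon) can supply at most 4 among them. So no valid schedule exists.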